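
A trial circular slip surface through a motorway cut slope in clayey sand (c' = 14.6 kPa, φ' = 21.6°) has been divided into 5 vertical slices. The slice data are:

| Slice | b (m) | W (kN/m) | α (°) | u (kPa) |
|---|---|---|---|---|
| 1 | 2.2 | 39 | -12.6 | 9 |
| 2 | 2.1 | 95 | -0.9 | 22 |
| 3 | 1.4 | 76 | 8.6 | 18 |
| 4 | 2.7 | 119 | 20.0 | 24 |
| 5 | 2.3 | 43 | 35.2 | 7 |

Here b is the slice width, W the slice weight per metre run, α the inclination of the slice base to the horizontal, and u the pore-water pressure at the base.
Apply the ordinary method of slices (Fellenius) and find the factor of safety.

FS = 3.54

Ordinary method of slices: FS = Σ[c'·Δl_i + (W_i cosα_i − u_i·Δl_i)·tanφ'] / Σ W_i sinα_i, with Δl_i = b_i / cosα_i.
Slice 1: Δl = 2.2/cos(-12.6°) = 2.254 m; N'_1 = 39·cos(-12.6°) − 9·2.254 = 17.8; c'Δl = 32.91; W sinα = -8.5
Slice 2: Δl = 2.1/cos(-0.9°) = 2.100 m; N'_2 = 95·cos(-0.9°) − 22·2.100 = 48.8; c'Δl = 30.66; W sinα = -1.5
Slice 3: Δl = 1.4/cos8.6° = 1.416 m; N'_3 = 76·cos8.6° − 18·1.416 = 49.7; c'Δl = 20.67; W sinα = 11.4
Slice 4: Δl = 2.7/cos20.0° = 2.873 m; N'_4 = 119·cos20.0° − 24·2.873 = 42.9; c'Δl = 41.95; W sinα = 40.7
Slice 5: Δl = 2.3/cos35.2° = 2.815 m; N'_5 = 43·cos35.2° − 7·2.815 = 15.4; c'Δl = 41.09; W sinα = 24.8
Σc'Δl = 167.3 kN/m; ΣN' = 174.5 kN/m; ΣW sinα = 66.9 kN/m
Resisting = 167.3 + 174.5·tan21.6° = 167.3 + 69.1 = 236.4 kN/m
FS = 236.4 / 66.9 = 3.536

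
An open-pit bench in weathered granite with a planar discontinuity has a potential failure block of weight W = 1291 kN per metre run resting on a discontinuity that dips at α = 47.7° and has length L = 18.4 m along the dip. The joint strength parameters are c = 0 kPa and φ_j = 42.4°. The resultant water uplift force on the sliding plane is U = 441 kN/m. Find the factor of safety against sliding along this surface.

Resolving the block weight along and normal to the plane and applying the Mohr–Coulomb strength on the joint:
N' = W cosα − U = 1291·cos47.7° − 441 = 427.9 kN/m
Driving force T = W sinα = 1291·sin47.7° = 954.9 kN/m
Resisting force R = c·L + N'·tanφ_j = 0·18.4 + 427.9·tan42.4° = 0.0 + 390.7 = 390.7 kN/m
FS = R / T = 390.7 / 954.9 = 0.409

FS = 0.41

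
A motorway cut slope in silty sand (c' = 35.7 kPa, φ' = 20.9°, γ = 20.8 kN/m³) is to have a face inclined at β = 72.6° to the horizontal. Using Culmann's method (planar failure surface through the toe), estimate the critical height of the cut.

H_c = 16.10 m

Culmann's analysis gives the critical failure plane at α_cr = (β + φ')/2 = (72.6 + 20.9)/2 = 46.8°, and the critical height
H_c = (4c'/γ) · sinβ cosφ' / [1 − cos(β − φ')]
    = (4·35.7/20.8) · sin72.6°·cos20.9° / [1 − cos(51.7°)]
    = 6.865 · 0.9542·0.9342 / [1 − 0.6198]
    = 6.865 · 0.8915 / 0.3802
    = 16.10 m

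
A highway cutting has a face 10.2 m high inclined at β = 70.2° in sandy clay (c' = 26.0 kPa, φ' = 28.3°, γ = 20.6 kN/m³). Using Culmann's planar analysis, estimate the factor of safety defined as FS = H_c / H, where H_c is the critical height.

FS = 1.60

H_c = (4c'/γ) · sinβ cosφ' / [1 − cos(β − φ')]
    = (4·26.0/20.6) · sin70.2°·cos28.3° / [1 − cos41.9°]
    = 5.049 · 0.8284 / 0.2557 = 16.36 m
FS = H_c / H = 16.36 / 10.2 = 1.604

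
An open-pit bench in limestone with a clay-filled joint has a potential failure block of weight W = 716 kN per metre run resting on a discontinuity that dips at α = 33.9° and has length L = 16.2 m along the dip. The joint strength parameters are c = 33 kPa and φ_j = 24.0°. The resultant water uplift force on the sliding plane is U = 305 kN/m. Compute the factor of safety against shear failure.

FS = 1.66

Resolving the block weight along and normal to the plane and applying the Mohr–Coulomb strength on the joint:
N' = W cosα − U = 716·cos33.9° − 305 = 289.3 kN/m
Driving force T = W sinα = 716·sin33.9° = 399.3 kN/m
Resisting force R = c·L + N'·tanφ_j = 33·16.2 + 289.3·tan24.0° = 534.6 + 128.8 = 663.4 kN/m
FS = R / T = 663.4 / 399.3 = 1.661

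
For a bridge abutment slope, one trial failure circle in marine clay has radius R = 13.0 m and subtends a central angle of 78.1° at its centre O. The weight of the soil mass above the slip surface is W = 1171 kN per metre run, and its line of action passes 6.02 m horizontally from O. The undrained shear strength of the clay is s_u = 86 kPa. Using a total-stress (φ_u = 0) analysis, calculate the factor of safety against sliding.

FS = 2.81

Taking moments about the centre O, the resisting moment is provided by the undrained shear strength acting along the arc:
Arc length L_a = R·θ = 13.0·(78.1°·π/180) = 13.0·1.3631 = 17.72 m
M_R = s_u·L_a·R = 86·17.72·13.0 = 19811.3 kN·m/m
M_D = W·d = 1171·6.02 = 7049.4 kN·m/m
FS = M_R / M_D = 19811.3 / 7049.4 = 2.810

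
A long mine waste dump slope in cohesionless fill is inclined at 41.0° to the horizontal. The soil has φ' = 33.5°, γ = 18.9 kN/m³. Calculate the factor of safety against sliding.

For a dry cohesionless infinite slope the factor of safety is FS = tanφ' / tanβ.
FS = tan33.5° / tan41.0° = 0.6619 / 0.8693 = 0.761

FS = 0.76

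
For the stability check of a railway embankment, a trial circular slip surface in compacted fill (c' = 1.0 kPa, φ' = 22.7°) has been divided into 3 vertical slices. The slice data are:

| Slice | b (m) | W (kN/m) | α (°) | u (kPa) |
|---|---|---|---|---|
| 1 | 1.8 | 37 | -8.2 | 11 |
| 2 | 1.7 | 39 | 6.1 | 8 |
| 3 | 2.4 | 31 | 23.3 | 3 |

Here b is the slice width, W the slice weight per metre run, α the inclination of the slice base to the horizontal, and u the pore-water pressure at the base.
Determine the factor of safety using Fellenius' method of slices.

Ordinary method of slices: FS = Σ[c'·Δl_i + (W_i cosα_i − u_i·Δl_i)·tanφ'] / Σ W_i sinα_i, with Δl_i = b_i / cosα_i.
Slice 1: Δl = 1.8/cos(-8.2°) = 1.819 m; N'_1 = 37·cos(-8.2°) − 11·1.819 = 16.6; c'Δl = 1.82; W sinα = -5.3
Slice 2: Δl = 1.7/cos6.1° = 1.710 m; N'_2 = 39·cos6.1° − 8·1.710 = 25.1; c'Δl = 1.71; W sinα = 4.1
Slice 3: Δl = 2.4/cos23.3° = 2.613 m; N'_3 = 31·cos23.3° − 3·2.613 = 20.6; c'Δl = 2.61; W sinα = 12.3
Σc'Δl = 6.1 kN/m; ΣN' = 62.4 kN/m; ΣW sinα = 11.1 kN/m
Resisting = 6.1 + 62.4·tan22.7° = 6.1 + 26.1 = 32.2 kN/m
FS = 32.2 / 11.1 = 2.895

FS = 2.90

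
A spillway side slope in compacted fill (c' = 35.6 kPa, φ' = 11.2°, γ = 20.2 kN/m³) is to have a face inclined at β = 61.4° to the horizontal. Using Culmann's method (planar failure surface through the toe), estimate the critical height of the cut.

H_c = 16.87 m

Culmann's analysis gives the critical failure plane at α_cr = (β + φ')/2 = (61.4 + 11.2)/2 = 36.3°, and the critical height
H_c = (4c'/γ) · sinβ cosφ' / [1 − cos(β − φ')]
    = (4·35.6/20.2) · sin61.4°·cos11.2° / [1 − cos(50.2°)]
    = 7.050 · 0.8780·0.9810 / [1 − 0.6401]
    = 7.050 · 0.8613 / 0.3599
    = 16.87 m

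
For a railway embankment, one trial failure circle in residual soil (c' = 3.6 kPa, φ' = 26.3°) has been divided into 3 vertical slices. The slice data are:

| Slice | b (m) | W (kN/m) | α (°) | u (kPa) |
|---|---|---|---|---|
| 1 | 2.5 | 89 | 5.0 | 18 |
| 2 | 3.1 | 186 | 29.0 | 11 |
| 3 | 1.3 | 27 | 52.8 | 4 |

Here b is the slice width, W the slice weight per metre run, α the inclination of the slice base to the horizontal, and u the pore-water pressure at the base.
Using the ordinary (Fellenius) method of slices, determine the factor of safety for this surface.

FS = 0.97

Ordinary method of slices: FS = Σ[c'·Δl_i + (W_i cosα_i − u_i·Δl_i)·tanφ'] / Σ W_i sinα_i, with Δl_i = b_i / cosα_i.
Slice 1: Δl = 2.5/cos5.0° = 2.510 m; N'_1 = 89·cos5.0° − 18·2.510 = 43.5; c'Δl = 9.03; W sinα = 7.8
Slice 2: Δl = 3.1/cos29.0° = 3.544 m; N'_2 = 186·cos29.0° − 11·3.544 = 123.7; c'Δl = 12.76; W sinα = 90.2
Slice 3: Δl = 1.3/cos52.8° = 2.150 m; N'_3 = 27·cos52.8° − 4·2.150 = 7.7; c'Δl = 7.74; W sinα = 21.5
Σc'Δl = 29.5 kN/m; ΣN' = 174.9 kN/m; ΣW sinα = 119.4 kN/m
Resisting = 29.5 + 174.9·tan26.3° = 29.5 + 86.4 = 116.0 kN/m
FS = 116.0 / 119.4 = 0.971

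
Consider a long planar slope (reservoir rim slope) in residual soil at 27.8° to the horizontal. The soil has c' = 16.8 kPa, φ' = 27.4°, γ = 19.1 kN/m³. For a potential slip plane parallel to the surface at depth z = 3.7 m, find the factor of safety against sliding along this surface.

FS = 1.56

For an infinite slope with a slip plane parallel to the surface (no pore pressure): FS = [c' + γz cos²β tanφ'] / [γz sinβ cosβ].
γz = 19.1·3.7 = 70.67 kN/m²
Numerator = 16.8 + 70.67·cos²27.8°·tan27.4° = 16.8 + 70.67·0.7825·0.5184 = 45.464 kPa
Denominator = 70.67·sin27.8°·cos27.8° = 70.67·0.4664·0.8846 = 29.155 kPa
FS = 45.464 / 29.155 = 1.559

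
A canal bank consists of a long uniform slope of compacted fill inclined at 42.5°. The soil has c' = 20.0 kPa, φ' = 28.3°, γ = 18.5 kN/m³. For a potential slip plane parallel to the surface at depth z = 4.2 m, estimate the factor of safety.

For an infinite slope with a slip plane parallel to the surface (no pore pressure): FS = [c' + γz cos²β tanφ'] / [γz sinβ cosβ].
γz = 18.5·4.2 = 77.70 kN/m²
Numerator = 20.0 + 77.70·cos²42.5°·tan28.3° = 20.0 + 77.70·0.5436·0.5384 = 42.742 kPa
Denominator = 77.70·sin42.5°·cos42.5° = 77.70·0.6756·0.7373 = 38.702 kPa
FS = 42.742 / 38.702 = 1.104

FS = 1.10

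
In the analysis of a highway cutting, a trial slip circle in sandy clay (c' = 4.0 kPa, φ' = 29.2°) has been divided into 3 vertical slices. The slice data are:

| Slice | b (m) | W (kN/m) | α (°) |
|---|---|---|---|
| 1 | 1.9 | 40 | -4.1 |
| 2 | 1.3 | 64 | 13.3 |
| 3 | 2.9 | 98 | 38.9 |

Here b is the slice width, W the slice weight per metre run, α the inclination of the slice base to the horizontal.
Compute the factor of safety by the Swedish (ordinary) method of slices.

Ordinary method of slices: FS = Σ[c'·Δl_i + (W_i cosα_i)·tanφ'] / Σ W_i sinα_i, with Δl_i = b_i / cosα_i.
Slice 1: Δl = 1.9/cos(-4.1°) = 1.905 m; N'_1 = 40·cos(-4.1°) = 39.9; c'Δl = 7.62; W sinα = -2.9
Slice 2: Δl = 1.3/cos13.3° = 1.336 m; N'_2 = 64·cos13.3° = 62.3; c'Δl = 5.34; W sinα = 14.7
Slice 3: Δl = 2.9/cos38.9° = 3.726 m; N'_3 = 98·cos38.9° = 76.3; c'Δl = 14.91; W sinα = 61.5
Σc'Δl = 27.9 kN/m; ΣN' = 178.4 kN/m; ΣW sinα = 73.4 kN/m
Resisting = 27.9 + 178.4·tan29.2° = 27.9 + 99.7 = 127.6 kN/m
FS = 127.6 / 73.4 = 1.738

FS = 1.74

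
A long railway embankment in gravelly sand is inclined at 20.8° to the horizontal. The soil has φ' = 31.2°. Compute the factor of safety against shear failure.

For a dry cohesionless infinite slope the factor of safety is FS = tanφ' / tanβ.
FS = tan31.2° / tan20.8° = 0.6056 / 0.3799 = 1.594

FS = 1.59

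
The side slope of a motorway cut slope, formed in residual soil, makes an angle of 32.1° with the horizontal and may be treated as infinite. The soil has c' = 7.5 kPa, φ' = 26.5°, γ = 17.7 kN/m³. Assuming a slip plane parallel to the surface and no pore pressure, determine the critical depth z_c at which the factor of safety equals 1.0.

Setting FS = 1.00 in FS = [c' + γz cos²β tanφ'] / [γz sinβ cosβ] and solving for z:
z = c' / [γ cosβ (FS·sinβ − cosβ·tanφ')]
  = 7.5 / [17.7·cos32.1°·(1.00·sin32.1° − cos32.1°·tan26.5°)]
  = 7.5 / [17.7·0.8471·(1.00·0.5314 − 0.8471·0.4986)]
  = 7.5 / 1.6349 = 4.587 m

z_c = 4.59 m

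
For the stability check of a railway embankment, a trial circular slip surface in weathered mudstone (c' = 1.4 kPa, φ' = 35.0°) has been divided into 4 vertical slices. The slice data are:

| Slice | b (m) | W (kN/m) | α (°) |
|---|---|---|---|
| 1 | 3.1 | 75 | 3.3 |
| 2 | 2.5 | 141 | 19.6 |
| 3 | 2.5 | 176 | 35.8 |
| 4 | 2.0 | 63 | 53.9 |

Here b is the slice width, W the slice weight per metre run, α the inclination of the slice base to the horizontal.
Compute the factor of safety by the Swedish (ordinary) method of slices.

FS = 1.40

Ordinary method of slices: FS = Σ[c'·Δl_i + (W_i cosα_i)·tanφ'] / Σ W_i sinα_i, with Δl_i = b_i / cosα_i.
Slice 1: Δl = 3.1/cos3.3° = 3.105 m; N'_1 = 75·cos3.3° = 74.9; c'Δl = 4.35; W sinα = 4.3
Slice 2: Δl = 2.5/cos19.6° = 2.654 m; N'_2 = 141·cos19.6° = 132.8; c'Δl = 3.72; W sinα = 47.3
Slice 3: Δl = 2.5/cos35.8° = 3.082 m; N'_3 = 176·cos35.8° = 142.7; c'Δl = 4.32; W sinα = 103.0
Slice 4: Δl = 2.0/cos53.9° = 3.394 m; N'_4 = 63·cos53.9° = 37.1; c'Δl = 4.75; W sinα = 50.9
Σc'Δl = 17.1 kN/m; ΣN' = 387.6 kN/m; ΣW sinα = 205.5 kN/m
Resisting = 17.1 + 387.6·tan35.0° = 17.1 + 271.4 = 288.5 kN/m
FS = 288.5 / 205.5 = 1.404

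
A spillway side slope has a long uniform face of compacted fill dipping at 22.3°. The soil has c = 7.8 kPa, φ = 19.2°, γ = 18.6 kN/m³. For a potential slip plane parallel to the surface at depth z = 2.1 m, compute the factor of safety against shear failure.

For an infinite slope with a slip plane parallel to the surface (no pore pressure): FS = [c + γz cos²β tanφ] / [γz sinβ cosβ].
γz = 18.6·2.1 = 39.06 kN/m²
Numerator = 7.8 + 39.06·cos²22.3°·tan19.2° = 7.8 + 39.06·0.8560·0.3482 = 19.444 kPa
Denominator = 39.06·sin22.3°·cos22.3° = 39.06·0.3795·0.9252 = 13.713 kPa
FS = 19.444 / 13.713 = 1.418

FS = 1.42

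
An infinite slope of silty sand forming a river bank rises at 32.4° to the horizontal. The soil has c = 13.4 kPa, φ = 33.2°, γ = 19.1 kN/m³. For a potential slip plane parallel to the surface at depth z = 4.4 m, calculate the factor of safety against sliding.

FS = 1.38

For an infinite slope with a slip plane parallel to the surface (no pore pressure): FS = [c + γz cos²β tanφ] / [γz sinβ cosβ].
γz = 19.1·4.4 = 84.04 kN/m²
Numerator = 13.4 + 84.04·cos²32.4°·tan33.2° = 13.4 + 84.04·0.7129·0.6544 = 52.605 kPa
Denominator = 84.04·sin32.4°·cos32.4° = 84.04·0.5358·0.8443 = 38.021 kPa
FS = 52.605 / 38.021 = 1.384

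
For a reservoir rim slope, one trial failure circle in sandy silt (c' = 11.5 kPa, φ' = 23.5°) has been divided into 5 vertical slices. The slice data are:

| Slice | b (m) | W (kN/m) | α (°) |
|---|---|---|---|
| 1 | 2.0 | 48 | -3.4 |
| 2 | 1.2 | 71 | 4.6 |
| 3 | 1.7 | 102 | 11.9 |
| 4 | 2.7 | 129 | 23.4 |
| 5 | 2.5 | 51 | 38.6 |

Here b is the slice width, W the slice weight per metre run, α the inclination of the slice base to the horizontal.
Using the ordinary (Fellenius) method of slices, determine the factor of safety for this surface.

FS = 2.72

Ordinary method of slices: FS = Σ[c'·Δl_i + (W_i cosα_i)·tanφ'] / Σ W_i sinα_i, with Δl_i = b_i / cosα_i.
Slice 1: Δl = 2.0/cos(-3.4°) = 2.004 m; N'_1 = 48·cos(-3.4°) = 47.9; c'Δl = 23.04; W sinα = -2.8
Slice 2: Δl = 1.2/cos4.6° = 1.204 m; N'_2 = 71·cos4.6° = 70.8; c'Δl = 13.84; W sinα = 5.7
Slice 3: Δl = 1.7/cos11.9° = 1.737 m; N'_3 = 102·cos11.9° = 99.8; c'Δl = 19.98; W sinα = 21.0
Slice 4: Δl = 2.7/cos23.4° = 2.942 m; N'_4 = 129·cos23.4° = 118.4; c'Δl = 33.83; W sinα = 51.2
Slice 5: Δl = 2.5/cos38.6° = 3.199 m; N'_5 = 51·cos38.6° = 39.9; c'Δl = 36.79; W sinα = 31.8
Σc'Δl = 127.5 kN/m; ΣN' = 376.7 kN/m; ΣW sinα = 106.9 kN/m
Resisting = 127.5 + 376.7·tan23.5° = 127.5 + 163.8 = 291.3 kN/m
FS = 291.3 / 106.9 = 2.724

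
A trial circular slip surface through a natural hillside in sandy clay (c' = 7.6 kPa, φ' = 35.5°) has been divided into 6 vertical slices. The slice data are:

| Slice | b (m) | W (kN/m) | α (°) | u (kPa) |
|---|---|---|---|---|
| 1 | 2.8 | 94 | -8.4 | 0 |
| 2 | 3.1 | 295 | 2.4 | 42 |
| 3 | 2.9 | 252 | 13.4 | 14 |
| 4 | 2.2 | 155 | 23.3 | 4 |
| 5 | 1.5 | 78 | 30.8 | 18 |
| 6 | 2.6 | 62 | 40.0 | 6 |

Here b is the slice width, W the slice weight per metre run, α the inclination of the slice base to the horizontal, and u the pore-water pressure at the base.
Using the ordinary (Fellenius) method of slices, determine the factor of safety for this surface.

Ordinary method of slices: FS = Σ[c'·Δl_i + (W_i cosα_i − u_i·Δl_i)·tanφ'] / Σ W_i sinα_i, with Δl_i = b_i / cosα_i.
Slice 1: Δl = 2.8/cos(-8.4°) = 2.830 m; N'_1 = 94·cos(-8.4°) − 0·2.830 = 93.0; c'Δl = 21.51; W sinα = -13.7
Slice 2: Δl = 3.1/cos2.4° = 3.103 m; N'_2 = 295·cos2.4° − 42·3.103 = 164.4; c'Δl = 23.58; W sinα = 12.4
Slice 3: Δl = 2.9/cos13.4° = 2.981 m; N'_3 = 252·cos13.4° − 14·2.981 = 203.4; c'Δl = 22.66; W sinα = 58.4
Slice 4: Δl = 2.2/cos23.3° = 2.395 m; N'_4 = 155·cos23.3° − 4·2.395 = 132.8; c'Δl = 18.20; W sinα = 61.3
Slice 5: Δl = 1.5/cos30.8° = 1.746 m; N'_5 = 78·cos30.8° − 18·1.746 = 35.6; c'Δl = 13.27; W sinα = 39.9
Slice 6: Δl = 2.6/cos40.0° = 3.394 m; N'_6 = 62·cos40.0° − 6·3.394 = 27.1; c'Δl = 25.79; W sinα = 39.9
Σc'Δl = 125.0 kN/m; ΣN' = 656.3 kN/m; ΣW sinα = 198.1 kN/m
Resisting = 125.0 + 656.3·tan35.5° = 125.0 + 468.1 = 593.2 kN/m
FS = 593.2 / 198.1 = 2.994

FS = 2.99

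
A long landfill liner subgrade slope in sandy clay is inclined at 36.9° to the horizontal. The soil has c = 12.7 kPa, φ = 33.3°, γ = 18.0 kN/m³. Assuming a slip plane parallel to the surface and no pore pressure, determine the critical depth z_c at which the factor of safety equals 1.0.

z_c = 11.74 m

Setting FS = 1.00 in FS = [c + γz cos²β tanφ] / [γz sinβ cosβ] and solving for z:
z = c / [γ cosβ (FS·sinβ − cosβ·tanφ)]
  = 12.7 / [18.0·cos36.9°·(1.00·sin36.9° − cos36.9°·tan33.3°)]
  = 12.7 / [18.0·0.7997·(1.00·0.6004 − 0.7997·0.6569)]
  = 12.7 / 1.0814 = 11.744 m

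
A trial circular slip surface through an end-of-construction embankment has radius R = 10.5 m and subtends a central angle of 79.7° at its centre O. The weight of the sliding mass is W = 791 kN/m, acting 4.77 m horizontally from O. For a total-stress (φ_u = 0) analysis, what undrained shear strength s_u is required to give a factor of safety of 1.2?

FS = s_u·L_a·R / (W·d), so s_u = FS·W·d / (L_a·R).
Arc length L_a = R·θ = 10.5·(79.7°·π/180) = 10.5·1.3910 = 14.61 m
s_u = 1.2·791·4.77 / (14.61·10.5) = 4527.7 / 153.36 = 29.52 kPa

s_u = 29.5 kPa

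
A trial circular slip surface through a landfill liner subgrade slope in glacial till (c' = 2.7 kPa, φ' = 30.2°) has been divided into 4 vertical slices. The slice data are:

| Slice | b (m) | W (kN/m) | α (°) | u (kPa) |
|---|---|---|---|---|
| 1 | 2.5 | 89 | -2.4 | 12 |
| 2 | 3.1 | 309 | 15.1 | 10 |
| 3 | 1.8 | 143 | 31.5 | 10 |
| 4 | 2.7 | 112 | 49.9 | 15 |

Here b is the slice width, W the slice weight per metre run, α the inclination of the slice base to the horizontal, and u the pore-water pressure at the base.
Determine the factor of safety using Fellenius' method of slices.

FS = 1.20

Ordinary method of slices: FS = Σ[c'·Δl_i + (W_i cosα_i − u_i·Δl_i)·tanφ'] / Σ W_i sinα_i, with Δl_i = b_i / cosα_i.
Slice 1: Δl = 2.5/cos(-2.4°) = 2.502 m; N'_1 = 89·cos(-2.4°) − 12·2.502 = 58.9; c'Δl = 6.76; W sinα = -3.7
Slice 2: Δl = 3.1/cos15.1° = 3.211 m; N'_2 = 309·cos15.1° − 10·3.211 = 266.2; c'Δl = 8.67; W sinα = 80.5
Slice 3: Δl = 1.8/cos31.5° = 2.111 m; N'_3 = 143·cos31.5° − 10·2.111 = 100.8; c'Δl = 5.70; W sinα = 74.7
Slice 4: Δl = 2.7/cos49.9° = 4.192 m; N'_4 = 112·cos49.9° − 15·4.192 = 9.3; c'Δl = 11.32; W sinα = 85.7
Σc'Δl = 32.4 kN/m; ΣN' = 435.2 kN/m; ΣW sinα = 237.2 kN/m
Resisting = 32.4 + 435.2·tan30.2° = 32.4 + 253.3 = 285.7 kN/m
FS = 285.7 / 237.2 = 1.205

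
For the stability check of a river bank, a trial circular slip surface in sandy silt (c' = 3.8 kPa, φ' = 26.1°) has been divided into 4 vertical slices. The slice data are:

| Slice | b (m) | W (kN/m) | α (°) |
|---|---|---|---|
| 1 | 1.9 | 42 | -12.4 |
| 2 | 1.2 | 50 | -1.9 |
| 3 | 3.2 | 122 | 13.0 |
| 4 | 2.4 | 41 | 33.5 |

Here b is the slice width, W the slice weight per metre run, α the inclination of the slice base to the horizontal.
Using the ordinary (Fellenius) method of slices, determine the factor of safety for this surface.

Ordinary method of slices: FS = Σ[c'·Δl_i + (W_i cosα_i)·tanφ'] / Σ W_i sinα_i, with Δl_i = b_i / cosα_i.
Slice 1: Δl = 1.9/cos(-12.4°) = 1.945 m; N'_1 = 42·cos(-12.4°) = 41.0; c'Δl = 7.39; W sinα = -9.0
Slice 2: Δl = 1.2/cos(-1.9°) = 1.201 m; N'_2 = 50·cos(-1.9°) = 50.0; c'Δl = 4.56; W sinα = -1.7
Slice 3: Δl = 3.2/cos13.0° = 3.284 m; N'_3 = 122·cos13.0° = 118.9; c'Δl = 12.48; W sinα = 27.4
Slice 4: Δl = 2.4/cos33.5° = 2.878 m; N'_4 = 41·cos33.5° = 34.2; c'Δl = 10.94; W sinα = 22.6
Σc'Δl = 35.4 kN/m; ΣN' = 244.1 kN/m; ΣW sinα = 39.4 kN/m
Resisting = 35.4 + 244.1·tan26.1° = 35.4 + 119.6 = 154.9 kN/m
FS = 154.9 / 39.4 = 3.933

FS = 3.93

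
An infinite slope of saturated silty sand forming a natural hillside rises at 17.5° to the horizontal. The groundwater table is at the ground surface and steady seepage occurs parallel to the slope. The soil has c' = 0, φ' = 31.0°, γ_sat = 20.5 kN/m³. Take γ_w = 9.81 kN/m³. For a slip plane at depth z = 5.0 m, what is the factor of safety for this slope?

FS = 0.99

With seepage parallel to the slope and the water table at the surface, the effective normal stress on the slip plane uses the buoyant unit weight γ' = γ_sat − γ_w while the driving shear stress uses γ_sat:
FS = [c' + γ' z cos²β tanφ'] / [γ_sat z sinβ cosβ]
(For c' = 0 this reduces to FS = (γ'/γ_sat)·tanφ'/tanβ.)
γ' = 20.5 − 9.81 = 10.69 kN/m³
Numerator = 0.0 + 10.69·5.0·cos²17.5°·tan31.0° = 0.0 + 10.69·5.0·0.9096·0.6009 = 29.212 kPa
Denominator = 20.5·5.0·sin17.5°·cos17.5° = 20.5·5.0·0.3007·0.9537 = 29.396 kPa
FS = 29.212 / 29.396 = 0.994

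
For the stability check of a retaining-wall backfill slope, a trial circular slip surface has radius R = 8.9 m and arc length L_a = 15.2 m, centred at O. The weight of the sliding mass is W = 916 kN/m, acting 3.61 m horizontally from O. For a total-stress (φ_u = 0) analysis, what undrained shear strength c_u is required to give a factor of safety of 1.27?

c_u = 31.0 kPa

FS = c_u·L_a·R / (W·d), so c_u = FS·W·d / (L_a·R).
c_u = 1.27·916·3.61 / (15.20·8.9) = 4199.6 / 135.28 = 31.04 kPa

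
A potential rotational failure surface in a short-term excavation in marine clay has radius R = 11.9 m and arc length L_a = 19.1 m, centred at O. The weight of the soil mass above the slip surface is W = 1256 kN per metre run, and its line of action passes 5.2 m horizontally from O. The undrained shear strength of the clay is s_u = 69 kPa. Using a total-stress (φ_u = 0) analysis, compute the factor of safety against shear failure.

Taking moments about the centre O, the resisting moment is provided by the undrained shear strength acting along the arc:
M_R = s_u·L_a·R = 69·19.10·11.9 = 15683.0 kN·m/m
M_D = W·d = 1256·5.2 = 6531.2 kN·m/m
FS = M_R / M_D = 15683.0 / 6531.2 = 2.401

FS = 2.40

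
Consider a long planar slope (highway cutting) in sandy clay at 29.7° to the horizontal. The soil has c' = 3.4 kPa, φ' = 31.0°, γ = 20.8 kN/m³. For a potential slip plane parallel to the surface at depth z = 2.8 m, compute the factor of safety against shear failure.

FS = 1.19

For an infinite slope with a slip plane parallel to the surface (no pore pressure): FS = [c' + γz cos²β tanφ'] / [γz sinβ cosβ].
γz = 20.8·2.8 = 58.24 kN/m²
Numerator = 3.4 + 58.24·cos²29.7°·tan31.0° = 3.4 + 58.24·0.7545·0.6009 = 29.804 kPa
Denominator = 58.24·sin29.7°·cos29.7° = 58.24·0.4955·0.8686 = 25.065 kPa
FS = 29.804 / 25.065 = 1.189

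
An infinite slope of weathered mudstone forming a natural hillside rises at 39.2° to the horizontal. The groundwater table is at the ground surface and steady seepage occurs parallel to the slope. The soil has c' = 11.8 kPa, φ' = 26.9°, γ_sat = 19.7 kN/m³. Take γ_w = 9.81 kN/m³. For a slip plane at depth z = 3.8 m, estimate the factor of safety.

FS = 0.63

With seepage parallel to the slope and the water table at the surface, the effective normal stress on the slip plane uses the buoyant unit weight γ' = γ_sat − γ_w while the driving shear stress uses γ_sat:
FS = [c' + γ' z cos²β tanφ'] / [γ_sat z sinβ cosβ]
γ' = 19.7 − 9.81 = 9.89 kN/m³
Numerator = 11.8 + 9.89·3.8·cos²39.2°·tan26.9° = 11.8 + 9.89·3.8·0.6005·0.5073 = 23.250 kPa
Denominator = 19.7·3.8·sin39.2°·cos39.2° = 19.7·3.8·0.6320·0.7749 = 36.666 kPa
FS = 23.250 / 36.666 = 0.634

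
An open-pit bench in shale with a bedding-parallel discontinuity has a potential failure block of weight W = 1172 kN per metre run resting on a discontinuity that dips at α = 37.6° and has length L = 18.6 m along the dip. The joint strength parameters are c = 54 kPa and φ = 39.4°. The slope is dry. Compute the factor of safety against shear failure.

Resolving the block weight along and normal to the plane and applying the Mohr–Coulomb strength on the joint:
N' = W cosα = 1172·cos37.6° = 928.6 kN/m
Driving force T = W sinα = 1172·sin37.6° = 715.1 kN/m
Resisting force R = c·L + N'·tanφ = 54·18.6 + 928.6·tan39.4° = 1004.4 + 762.7 = 1767.1 kN/m
FS = R / T = 1767.1 / 715.1 = 2.471

FS = 2.47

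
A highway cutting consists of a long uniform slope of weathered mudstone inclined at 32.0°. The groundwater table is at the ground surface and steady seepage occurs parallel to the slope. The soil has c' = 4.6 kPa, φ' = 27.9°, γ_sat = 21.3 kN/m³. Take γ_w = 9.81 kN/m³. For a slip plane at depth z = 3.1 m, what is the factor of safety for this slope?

With seepage parallel to the slope and the water table at the surface, the effective normal stress on the slip plane uses the buoyant unit weight γ' = γ_sat − γ_w while the driving shear stress uses γ_sat:
FS = [c' + γ' z cos²β tanφ'] / [γ_sat z sinβ cosβ]
γ' = 21.3 − 9.81 = 11.49 kN/m³
Numerator = 4.6 + 11.49·3.1·cos²32.0°·tan27.9° = 4.6 + 11.49·3.1·0.7192·0.5295 = 18.163 kPa
Denominator = 21.3·3.1·sin32.0°·cos32.0° = 21.3·3.1·0.5299·0.8480 = 29.674 kPa
FS = 18.163 / 29.674 = 0.612

FS = 0.61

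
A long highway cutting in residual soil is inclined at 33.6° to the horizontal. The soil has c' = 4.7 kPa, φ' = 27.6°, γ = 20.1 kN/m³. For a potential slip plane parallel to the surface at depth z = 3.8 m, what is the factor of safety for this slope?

FS = 0.92

For an infinite slope with a slip plane parallel to the surface (no pore pressure): FS = [c' + γz cos²β tanφ'] / [γz sinβ cosβ].
γz = 20.1·3.8 = 76.38 kN/m²
Numerator = 4.7 + 76.38·cos²33.6°·tan27.6° = 4.7 + 76.38·0.6938·0.5228 = 32.402 kPa
Denominator = 76.38·sin33.6°·cos33.6° = 76.38·0.5534·0.8329 = 35.206 kPa
FS = 32.402 / 35.206 = 0.920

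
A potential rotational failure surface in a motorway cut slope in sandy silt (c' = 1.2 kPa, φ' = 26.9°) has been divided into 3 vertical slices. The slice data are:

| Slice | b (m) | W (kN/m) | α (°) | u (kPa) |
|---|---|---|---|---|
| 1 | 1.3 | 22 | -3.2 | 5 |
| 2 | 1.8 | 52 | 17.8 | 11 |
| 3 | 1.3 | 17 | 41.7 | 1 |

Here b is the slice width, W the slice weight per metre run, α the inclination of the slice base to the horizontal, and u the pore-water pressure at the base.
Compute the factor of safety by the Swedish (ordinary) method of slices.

Ordinary method of slices: FS = Σ[c'·Δl_i + (W_i cosα_i − u_i·Δl_i)·tanφ'] / Σ W_i sinα_i, with Δl_i = b_i / cosα_i.
Slice 1: Δl = 1.3/cos(-3.2°) = 1.302 m; N'_1 = 22·cos(-3.2°) − 5·1.302 = 15.5; c'Δl = 1.56; W sinα = -1.2
Slice 2: Δl = 1.8/cos17.8° = 1.890 m; N'_2 = 52·cos17.8° − 11·1.890 = 28.7; c'Δl = 2.27; W sinα = 15.9
Slice 3: Δl = 1.3/cos41.7° = 1.741 m; N'_3 = 17·cos41.7° − 1·1.741 = 11.0; c'Δl = 2.09; W sinα = 11.3
Σc'Δl = 5.9 kN/m; ΣN' = 55.1 kN/m; ΣW sinα = 26.0 kN/m
Resisting = 5.9 + 55.1·tan26.9° = 5.9 + 28.0 = 33.9 kN/m
FS = 33.9 / 26.0 = 1.304

FS = 1.30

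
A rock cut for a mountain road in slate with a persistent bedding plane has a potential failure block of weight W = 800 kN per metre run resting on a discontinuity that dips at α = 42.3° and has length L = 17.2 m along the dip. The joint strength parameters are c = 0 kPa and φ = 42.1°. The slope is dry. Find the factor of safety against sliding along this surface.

Resolving the block weight along and normal to the plane and applying the Mohr–Coulomb strength on the joint:
N' = W cosα = 800·cos42.3° = 591.7 kN/m
Driving force T = W sinα = 800·sin42.3° = 538.4 kN/m
Resisting force R = c·L + N'·tanφ = 0·17.2 + 591.7·tan42.1° = 0.0 + 534.6 = 534.6 kN/m
FS = R / T = 534.6 / 538.4 = 0.993

FS = 0.99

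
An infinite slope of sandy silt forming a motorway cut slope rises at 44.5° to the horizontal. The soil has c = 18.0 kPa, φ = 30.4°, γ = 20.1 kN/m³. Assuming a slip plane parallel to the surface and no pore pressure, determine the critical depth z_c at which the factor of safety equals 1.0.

Setting FS = 1.00 in FS = [c + γz cos²β tanφ] / [γz sinβ cosβ] and solving for z:
z = c / [γ cosβ (FS·sinβ − cosβ·tanφ)]
  = 18.0 / [20.1·cos44.5°·(1.00·sin44.5° − cos44.5°·tan30.4°)]
  = 18.0 / [20.1·0.7133·(1.00·0.7009 − 0.7133·0.5867)]
  = 18.0 / 4.0493 = 4.445 m

z_c = 4.45 m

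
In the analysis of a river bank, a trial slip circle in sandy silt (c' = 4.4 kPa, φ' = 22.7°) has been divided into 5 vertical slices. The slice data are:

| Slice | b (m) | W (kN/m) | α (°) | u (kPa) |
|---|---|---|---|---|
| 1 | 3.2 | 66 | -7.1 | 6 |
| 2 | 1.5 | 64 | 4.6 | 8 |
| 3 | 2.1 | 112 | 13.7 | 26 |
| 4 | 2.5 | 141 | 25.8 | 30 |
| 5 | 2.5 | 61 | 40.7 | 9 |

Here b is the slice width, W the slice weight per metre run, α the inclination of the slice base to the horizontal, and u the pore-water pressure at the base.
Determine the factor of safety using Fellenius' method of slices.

FS = 1.16

Ordinary method of slices: FS = Σ[c'·Δl_i + (W_i cosα_i − u_i·Δl_i)·tanφ'] / Σ W_i sinα_i, with Δl_i = b_i / cosα_i.
Slice 1: Δl = 3.2/cos(-7.1°) = 3.225 m; N'_1 = 66·cos(-7.1°) − 6·3.225 = 46.1; c'Δl = 14.19; W sinα = -8.2
Slice 2: Δl = 1.5/cos4.6° = 1.505 m; N'_2 = 64·cos4.6° − 8·1.505 = 51.8; c'Δl = 6.62; W sinα = 5.1
Slice 3: Δl = 2.1/cos13.7° = 2.161 m; N'_3 = 112·cos13.7° − 26·2.161 = 52.6; c'Δl = 9.51; W sinα = 26.5
Slice 4: Δl = 2.5/cos25.8° = 2.777 m; N'_4 = 141·cos25.8° − 30·2.777 = 43.6; c'Δl = 12.22; W sinα = 61.4
Slice 5: Δl = 2.5/cos40.7° = 3.298 m; N'_5 = 61·cos40.7° − 9·3.298 = 16.6; c'Δl = 14.51; W sinα = 39.8
Σc'Δl = 57.0 kN/m; ΣN' = 210.7 kN/m; ΣW sinα = 124.6 kN/m
Resisting = 57.0 + 210.7·tan22.7° = 57.0 + 88.1 = 145.2 kN/m
FS = 145.2 / 124.6 = 1.165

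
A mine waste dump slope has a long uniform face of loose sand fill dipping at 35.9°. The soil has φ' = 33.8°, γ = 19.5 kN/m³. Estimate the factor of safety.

For a dry cohesionless infinite slope the factor of safety is FS = tanφ' / tanβ.
FS = tan33.8° / tan35.9° = 0.6694 / 0.7239 = 0.925

FS = 0.92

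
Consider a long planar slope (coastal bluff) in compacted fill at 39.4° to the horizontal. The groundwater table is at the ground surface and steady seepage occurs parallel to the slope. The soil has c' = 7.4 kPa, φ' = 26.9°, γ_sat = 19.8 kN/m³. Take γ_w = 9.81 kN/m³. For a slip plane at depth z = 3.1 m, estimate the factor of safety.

FS = 0.56

With seepage parallel to the slope and the water table at the surface, the effective normal stress on the slip plane uses the buoyant unit weight γ' = γ_sat − γ_w while the driving shear stress uses γ_sat:
FS = [c' + γ' z cos²β tanφ'] / [γ_sat z sinβ cosβ]
γ' = 19.8 − 9.81 = 9.99 kN/m³
Numerator = 7.4 + 9.99·3.1·cos²39.4°·tan26.9° = 7.4 + 9.99·3.1·0.5971·0.5073 = 16.782 kPa
Denominator = 19.8·3.1·sin39.4°·cos39.4° = 19.8·3.1·0.6347·0.7727 = 30.106 kPa
FS = 16.782 / 30.106 = 0.557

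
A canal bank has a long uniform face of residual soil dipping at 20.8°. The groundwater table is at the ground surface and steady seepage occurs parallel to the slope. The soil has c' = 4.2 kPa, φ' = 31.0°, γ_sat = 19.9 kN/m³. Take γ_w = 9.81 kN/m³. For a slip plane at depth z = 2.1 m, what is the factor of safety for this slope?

FS = 1.10

With seepage parallel to the slope and the water table at the surface, the effective normal stress on the slip plane uses the buoyant unit weight γ' = γ_sat − γ_w while the driving shear stress uses γ_sat:
FS = [c' + γ' z cos²β tanφ'] / [γ_sat z sinβ cosβ]
γ' = 19.9 − 9.81 = 10.09 kN/m³
Numerator = 4.2 + 10.09·2.1·cos²20.8°·tan31.0° = 4.2 + 10.09·2.1·0.8739·0.6009 = 15.326 kPa
Denominator = 19.9·2.1·sin20.8°·cos20.8° = 19.9·2.1·0.3551·0.9348 = 13.873 kPa
FS = 15.326 / 13.873 = 1.105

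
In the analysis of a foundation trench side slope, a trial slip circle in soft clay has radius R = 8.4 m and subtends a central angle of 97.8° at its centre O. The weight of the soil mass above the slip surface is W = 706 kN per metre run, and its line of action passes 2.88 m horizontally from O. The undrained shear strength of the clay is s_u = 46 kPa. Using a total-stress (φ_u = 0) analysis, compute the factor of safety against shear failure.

FS = 2.72

Taking moments about the centre O, the resisting moment is provided by the undrained shear strength acting along the arc:
Arc length L_a = R·θ = 8.4·(97.8°·π/180) = 8.4·1.7069 = 14.34 m
M_R = s_u·L_a·R = 46·14.34·8.4 = 5540.3 kN·m/m
M_D = W·d = 706·2.88 = 2033.3 kN·m/m
FS = M_R / M_D = 5540.3 / 2033.3 = 2.725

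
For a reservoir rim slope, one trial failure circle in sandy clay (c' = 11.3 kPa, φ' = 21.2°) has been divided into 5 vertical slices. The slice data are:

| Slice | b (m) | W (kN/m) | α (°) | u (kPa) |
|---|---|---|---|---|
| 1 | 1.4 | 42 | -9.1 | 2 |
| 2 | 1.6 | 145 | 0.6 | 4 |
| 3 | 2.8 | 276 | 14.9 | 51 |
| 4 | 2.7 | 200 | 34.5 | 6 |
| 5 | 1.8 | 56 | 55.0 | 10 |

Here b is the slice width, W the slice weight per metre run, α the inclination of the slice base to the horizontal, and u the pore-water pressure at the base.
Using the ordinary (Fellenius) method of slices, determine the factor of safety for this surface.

Ordinary method of slices: FS = Σ[c'·Δl_i + (W_i cosα_i − u_i·Δl_i)·tanφ'] / Σ W_i sinα_i, with Δl_i = b_i / cosα_i.
Slice 1: Δl = 1.4/cos(-9.1°) = 1.418 m; N'_1 = 42·cos(-9.1°) − 2·1.418 = 38.6; c'Δl = 16.02; W sinα = -6.6
Slice 2: Δl = 1.6/cos0.6° = 1.600 m; N'_2 = 145·cos0.6° − 4·1.600 = 138.6; c'Δl = 18.08; W sinα = 1.5
Slice 3: Δl = 2.8/cos14.9° = 2.897 m; N'_3 = 276·cos14.9° − 51·2.897 = 119.0; c'Δl = 32.74; W sinα = 71.0
Slice 4: Δl = 2.7/cos34.5° = 3.276 m; N'_4 = 200·cos34.5° − 6·3.276 = 145.2; c'Δl = 37.02; W sinα = 113.3
Slice 5: Δl = 1.8/cos55.0° = 3.138 m; N'_5 = 56·cos55.0° − 10·3.138 = 0.7; c'Δl = 35.46; W sinα = 45.9
Σc'Δl = 139.3 kN/m; ΣN' = 442.1 kN/m; ΣW sinα = 225.0 kN/m
Resisting = 139.3 + 442.1·tan21.2° = 139.3 + 171.5 = 310.8 kN/m
FS = 310.8 / 225.0 = 1.381

FS = 1.38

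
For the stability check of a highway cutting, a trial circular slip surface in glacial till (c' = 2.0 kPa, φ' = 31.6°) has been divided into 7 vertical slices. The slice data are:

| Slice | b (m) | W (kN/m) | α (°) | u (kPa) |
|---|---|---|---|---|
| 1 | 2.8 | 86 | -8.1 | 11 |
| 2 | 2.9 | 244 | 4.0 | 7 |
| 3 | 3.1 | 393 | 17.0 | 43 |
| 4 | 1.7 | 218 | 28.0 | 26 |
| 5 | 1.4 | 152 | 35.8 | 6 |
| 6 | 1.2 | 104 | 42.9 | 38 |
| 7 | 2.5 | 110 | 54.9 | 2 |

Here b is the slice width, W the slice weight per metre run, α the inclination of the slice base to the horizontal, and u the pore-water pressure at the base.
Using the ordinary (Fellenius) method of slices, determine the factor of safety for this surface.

Ordinary method of slices: FS = Σ[c'·Δl_i + (W_i cosα_i − u_i·Δl_i)·tanφ'] / Σ W_i sinα_i, with Δl_i = b_i / cosα_i.
Slice 1: Δl = 2.8/cos(-8.1°) = 2.828 m; N'_1 = 86·cos(-8.1°) − 11·2.828 = 54.0; c'Δl = 5.66; W sinα = -12.1
Slice 2: Δl = 2.9/cos4.0° = 2.907 m; N'_2 = 244·cos4.0° − 7·2.907 = 223.1; c'Δl = 5.81; W sinα = 17.0
Slice 3: Δl = 3.1/cos17.0° = 3.242 m; N'_3 = 393·cos17.0° − 43·3.242 = 236.4; c'Δl = 6.48; W sinα = 114.9
Slice 4: Δl = 1.7/cos28.0° = 1.925 m; N'_4 = 218·cos28.0° − 26·1.925 = 142.4; c'Δl = 3.85; W sinα = 102.3
Slice 5: Δl = 1.4/cos35.8° = 1.726 m; N'_5 = 152·cos35.8° − 6·1.726 = 112.9; c'Δl = 3.45; W sinα = 88.9
Slice 6: Δl = 1.2/cos42.9° = 1.638 m; N'_6 = 104·cos42.9° − 38·1.638 = 13.9; c'Δl = 3.28; W sinα = 70.8
Slice 7: Δl = 2.5/cos54.9° = 4.348 m; N'_7 = 110·cos54.9° − 2·4.348 = 54.6; c'Δl = 8.70; W sinα = 90.0
Σc'Δl = 37.2 kN/m; ΣN' = 837.4 kN/m; ΣW sinα = 471.9 kN/m
Resisting = 37.2 + 837.4·tan31.6° = 37.2 + 515.1 = 552.4 kN/m
FS = 552.4 / 471.9 = 1.171

FS = 1.17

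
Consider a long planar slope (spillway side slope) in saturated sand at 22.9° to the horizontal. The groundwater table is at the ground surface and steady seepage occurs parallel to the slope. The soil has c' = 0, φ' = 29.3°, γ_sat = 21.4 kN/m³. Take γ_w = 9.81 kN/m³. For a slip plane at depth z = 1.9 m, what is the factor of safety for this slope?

With seepage parallel to the slope and the water table at the surface, the effective normal stress on the slip plane uses the buoyant unit weight γ' = γ_sat − γ_w while the driving shear stress uses γ_sat:
FS = [c' + γ' z cos²β tanφ'] / [γ_sat z sinβ cosβ]
(For c' = 0 this reduces to FS = (γ'/γ_sat)·tanφ'/tanβ.)
γ' = 21.4 − 9.81 = 11.59 kN/m³
Numerator = 0.0 + 11.59·1.9·cos²22.9°·tan29.3° = 0.0 + 11.59·1.9·0.8486·0.5612 = 10.486 kPa
Denominator = 21.4·1.9·sin22.9°·cos22.9° = 21.4·1.9·0.3891·0.9212 = 14.575 kPa
FS = 10.486 / 14.575 = 0.719

FS = 0.72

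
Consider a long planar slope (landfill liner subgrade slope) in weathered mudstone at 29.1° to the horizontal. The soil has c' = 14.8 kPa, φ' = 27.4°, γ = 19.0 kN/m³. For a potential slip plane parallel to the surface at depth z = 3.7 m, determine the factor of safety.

FS = 1.43

For an infinite slope with a slip plane parallel to the surface (no pore pressure): FS = [c' + γz cos²β tanφ'] / [γz sinβ cosβ].
γz = 19.0·3.7 = 70.30 kN/m²
Numerator = 14.8 + 70.30·cos²29.1°·tan27.4° = 14.8 + 70.30·0.7635·0.5184 = 42.621 kPa
Denominator = 70.30·sin29.1°·cos29.1° = 70.30·0.4863·0.8738 = 29.874 kPa
FS = 42.621 / 29.874 = 1.427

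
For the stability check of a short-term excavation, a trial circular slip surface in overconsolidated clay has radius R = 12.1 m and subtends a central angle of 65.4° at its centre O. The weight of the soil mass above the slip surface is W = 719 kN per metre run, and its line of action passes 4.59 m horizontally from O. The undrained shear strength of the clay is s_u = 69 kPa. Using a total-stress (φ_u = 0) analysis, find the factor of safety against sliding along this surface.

Taking moments about the centre O, the resisting moment is provided by the undrained shear strength acting along the arc:
Arc length L_a = R·θ = 12.1·(65.4°·π/180) = 12.1·1.1414 = 13.81 m
M_R = s_u·L_a·R = 69·13.81·12.1 = 11531.2 kN·m/m
M_D = W·d = 719·4.59 = 3300.2 kN·m/m
FS = M_R / M_D = 11531.2 / 3300.2 = 3.494

FS = 3.49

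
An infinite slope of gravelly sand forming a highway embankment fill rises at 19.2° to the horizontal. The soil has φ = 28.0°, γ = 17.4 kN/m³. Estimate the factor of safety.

FS = 1.53

For a dry cohesionless infinite slope the factor of safety is FS = tanφ / tanβ.
FS = tan28.0° / tan19.2° = 0.5317 / 0.3482 = 1.527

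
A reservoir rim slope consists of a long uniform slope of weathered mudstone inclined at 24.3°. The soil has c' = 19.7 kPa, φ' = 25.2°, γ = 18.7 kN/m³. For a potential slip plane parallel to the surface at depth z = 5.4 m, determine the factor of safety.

FS = 1.56

For an infinite slope with a slip plane parallel to the surface (no pore pressure): FS = [c' + γz cos²β tanφ'] / [γz sinβ cosβ].
γz = 18.7·5.4 = 100.98 kN/m²
Numerator = 19.7 + 100.98·cos²24.3°·tan25.2° = 19.7 + 100.98·0.8307·0.4706 = 59.171 kPa
Denominator = 100.98·sin24.3°·cos24.3° = 100.98·0.4115·0.9114 = 37.873 kPa
FS = 59.171 / 37.873 = 1.562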